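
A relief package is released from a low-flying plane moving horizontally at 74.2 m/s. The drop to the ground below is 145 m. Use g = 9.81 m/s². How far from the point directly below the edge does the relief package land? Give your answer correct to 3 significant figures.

403 m

Initial vertical velocity is zero, so the fall time comes from h = ½ g t²: t = √(2 × 145 / 9.81) = 5.437 s.
Horizontal motion is uniform at 74.2 m/s, so x = 74.2 × 5.437 = 403 m.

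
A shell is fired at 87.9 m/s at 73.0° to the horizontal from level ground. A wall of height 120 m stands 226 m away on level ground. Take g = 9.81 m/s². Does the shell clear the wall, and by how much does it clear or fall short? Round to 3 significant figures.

v_x = 87.9 cos 73.0° = 25.70 m/s; v_y0 = 87.9 sin 73.0° = 84.06 m/s.
Time to reach the wall: t = 226 / 25.70 = 8.794 s.
Height at that point: y = 84.06×8.794 − 4.905×8.794² = 359.9 m.
That is 359.9 − 120 = 240 m above the top of the wall, so the shell clears it.

Yes — it clears the wall by 240 m.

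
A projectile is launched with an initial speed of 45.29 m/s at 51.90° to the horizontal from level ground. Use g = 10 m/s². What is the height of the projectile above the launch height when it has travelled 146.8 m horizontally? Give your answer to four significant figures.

v_x = 45.29 cos 51.90° = 27.946 m/s, v_y0 = 45.29 sin 51.90° = 35.640 m/s.
Time to reach x = 146.8 m: t = x / v_x = 146.8 / 27.946 = 5.2530 s.
y = v_y0 t − ½ g t² = 35.640×5.2530 − 5.000×5.2530² = 49.25 m.

49.25 m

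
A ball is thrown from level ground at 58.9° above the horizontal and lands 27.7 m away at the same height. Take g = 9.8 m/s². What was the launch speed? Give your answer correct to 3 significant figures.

On level ground, R = v₀² sin(2θ) / g, so v₀ = √(R g / sin 2θ).
sin(2 × 58.9°) = 0.8846.
v₀ = √(27.7 × 9.8 / 0.8846) = √306.9 = 17.5 m/s.

17.5 m/s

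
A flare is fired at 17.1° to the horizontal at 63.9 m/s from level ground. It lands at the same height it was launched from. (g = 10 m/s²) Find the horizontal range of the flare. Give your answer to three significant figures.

Components: v_x = 63.9 cos 17.1° = 61.08 m/s, v_y = 63.9 sin 17.1° = 18.79 m/s.
Time of flight (same landing height): t = 2 v_y / g = 2 × 18.79 / 10 = 3.758 s.
Range: R = v_x · t = 61.08 × 3.758 = 230 m.

230 m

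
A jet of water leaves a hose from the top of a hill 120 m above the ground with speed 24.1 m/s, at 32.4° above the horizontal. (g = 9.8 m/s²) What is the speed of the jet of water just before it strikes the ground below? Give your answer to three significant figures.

v_x = 24.1 cos 32.4° = 20.35 m/s is unchanged throughout.
For the vertical component, v_y² = v_y0² + 2 g h = (12.91)² + 2×9.8×120 = 2519, so |v_y| = 50.19 m/s.
Impact speed = √(v_x² + v_y²) = √(414.1 + 2519) = 54.2 m/s.

54.2 m/s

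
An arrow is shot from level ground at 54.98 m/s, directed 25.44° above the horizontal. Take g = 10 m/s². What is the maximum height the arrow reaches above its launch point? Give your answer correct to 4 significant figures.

27.89 m

Vertical component of launch velocity: v_y = 54.98 sin 25.44° = 23.618 m/s.
At the highest point the vertical velocity is zero, so v_y² = 2 g h_max.
h_max = (23.618)² / (2 × 10) = 557.81 / 20.00 = 27.89 m.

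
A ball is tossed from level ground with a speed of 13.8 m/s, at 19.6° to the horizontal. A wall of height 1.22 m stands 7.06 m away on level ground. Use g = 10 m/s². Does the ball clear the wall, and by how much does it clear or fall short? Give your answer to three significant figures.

No — it falls 0.181 m short of clearing the wall.

v_x = 13.8 cos 19.6° = 13.00 m/s; v_y0 = 13.8 sin 19.6° = 4.629 m/s.
Time to reach the wall: t = 7.06 / 13.00 = 0.5431 s.
Height at that point: y = 4.629×0.5431 − 5.000×0.5431² = 1.039 m.
That is 1.22 − 1.039 = 0.181 m below the top of the wall, so the ball does not clear it.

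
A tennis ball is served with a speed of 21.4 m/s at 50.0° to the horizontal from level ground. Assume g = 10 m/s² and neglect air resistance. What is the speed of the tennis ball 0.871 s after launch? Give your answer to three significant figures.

v_x = 21.4 cos 50.0° = 13.76 m/s (constant).
v_y(t) = 21.4 sin 50.0° − g t = 16.39 − 10 × 0.871 = 7.680 m/s.
Speed = √(v_x² + v_y²) = √(189.3 + 58.98) = 15.8 m/s.

15.8 m/s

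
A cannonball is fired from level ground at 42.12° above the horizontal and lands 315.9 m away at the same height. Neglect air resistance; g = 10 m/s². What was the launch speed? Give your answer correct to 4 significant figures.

56.35 m/s

On level ground, R = v₀² sin(2θ) / g, so v₀ = √(R g / sin 2θ).
sin(2 × 42.12°) = 0.9950.
v₀ = √(315.9 × 10 / 0.9950) = √3174.9 = 56.35 m/s.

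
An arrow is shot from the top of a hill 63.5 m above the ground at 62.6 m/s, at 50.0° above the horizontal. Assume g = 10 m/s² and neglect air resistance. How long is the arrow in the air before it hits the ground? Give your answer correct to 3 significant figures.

Vertical component: v_y = 62.6 sin 50.0° = 47.95 m/s.
Taking up as positive with launch at y = 63.5 m, landing at y = 0: 0 = 63.5 + 47.95 t − ½(10) t².
Solving 5.000 t² − 47.95 t − 63.5 = 0 gives t = [47.95 + √(47.95² + 4·5.000·63.5)] / 10.00 = 10.8 s.

10.8 s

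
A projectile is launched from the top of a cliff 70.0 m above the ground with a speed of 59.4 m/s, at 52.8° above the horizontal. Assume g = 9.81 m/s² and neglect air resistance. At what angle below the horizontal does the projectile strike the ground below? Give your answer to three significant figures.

59.1°

v_x = 59.4 cos 52.8° = 35.91 m/s.
At impact |v_y| = √(v_y0² + 2 g h) = √(47.31² + 2×9.81×70.0) = 60.10 m/s.
Angle below horizontal = arctan(|v_y| / v_x) = arctan(60.10 / 35.91) = 59.1°.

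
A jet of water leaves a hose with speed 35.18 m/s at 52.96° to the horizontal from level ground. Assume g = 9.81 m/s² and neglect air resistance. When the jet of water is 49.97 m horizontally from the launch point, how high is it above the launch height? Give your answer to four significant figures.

38.94 m

v_x = 35.18 cos 52.96° = 21.191 m/s, v_y0 = 35.18 sin 52.96° = 28.081 m/s.
Time to reach x = 49.97 m: t = x / v_x = 49.97 / 21.191 = 2.3581 s.
y = v_y0 t − ½ g t² = 28.081×2.3581 − 4.905×2.3581² = 38.94 m.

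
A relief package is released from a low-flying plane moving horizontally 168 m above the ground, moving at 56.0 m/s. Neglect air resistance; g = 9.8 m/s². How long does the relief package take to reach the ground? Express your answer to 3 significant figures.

The horizontal speed doesn't affect the fall. With v_y0 = 0, h = ½ g t².
t = √(2 × 168 / 9.8) = √34.29 = 5.86 s.

5.86 s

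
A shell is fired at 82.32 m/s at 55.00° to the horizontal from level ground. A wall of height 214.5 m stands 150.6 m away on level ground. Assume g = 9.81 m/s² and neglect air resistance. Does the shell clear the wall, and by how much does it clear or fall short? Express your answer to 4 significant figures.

No — it falls 49.32 m short of clearing the wall.

v_x = 82.32 cos 55.00° = 47.217 m/s; v_y0 = 82.32 sin 55.00° = 67.433 m/s.
Time to reach the wall: t = 150.6 / 47.217 = 3.1895 s.
Height at that point: y = 67.433×3.1895 − 4.905×3.1895² = 165.18 m.
That is 214.5 − 165.18 = 49.32 m below the top of the wall, so the shell does not clear it.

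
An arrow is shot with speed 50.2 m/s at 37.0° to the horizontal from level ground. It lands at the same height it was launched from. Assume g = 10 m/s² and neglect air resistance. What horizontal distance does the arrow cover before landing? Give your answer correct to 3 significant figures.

242 m

For level ground, R = v₀² sin(2θ) / g.
sin(2 × 37.0°) = sin 74.00° = 0.9613.
R = (50.2)² × 0.9613 / 10 = 242 m.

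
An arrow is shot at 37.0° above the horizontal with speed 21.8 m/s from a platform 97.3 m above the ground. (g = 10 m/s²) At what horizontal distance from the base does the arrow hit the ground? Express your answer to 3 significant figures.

Components: v_x = 21.8 cos 37.0° = 17.41 m/s, v_y = 21.8 sin 37.0° = 13.12 m/s.
Vertical: 0 = 97.3 + 13.12 t − ½(10) t² ⇒ 5.000 t² − 13.12 t − 97.3 = 0.
t = [13.12 + √(172.1 + 1946)] / 10.00 = 5.914 s.
Horizontal: R = v_x · t = 17.41 × 5.914 = 103 m.

103 m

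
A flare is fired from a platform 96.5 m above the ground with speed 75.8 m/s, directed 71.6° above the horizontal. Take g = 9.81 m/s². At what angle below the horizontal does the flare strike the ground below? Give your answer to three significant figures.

v_x = 75.8 cos 71.6° = 23.93 m/s.
At impact |v_y| = √(v_y0² + 2 g h) = √(71.92² + 2×9.81×96.5) = 84.06 m/s.
Angle below horizontal = arctan(|v_y| / v_x) = arctan(84.06 / 23.93) = 74.1°.

74.1°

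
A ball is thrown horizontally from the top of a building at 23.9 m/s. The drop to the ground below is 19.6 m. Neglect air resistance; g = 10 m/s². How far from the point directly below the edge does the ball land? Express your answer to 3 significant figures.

47.3 m

Initial vertical velocity is zero, so the fall time comes from h = ½ g t²: t = √(2 × 19.6 / 10) = 1.980 s.
Horizontal motion is uniform at 23.9 m/s, so x = 23.9 × 1.980 = 47.3 m.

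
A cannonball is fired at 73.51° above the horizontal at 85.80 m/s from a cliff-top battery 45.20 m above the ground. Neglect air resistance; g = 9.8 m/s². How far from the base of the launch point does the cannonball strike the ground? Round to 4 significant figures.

Components: v_x = 85.80 cos 73.51° = 24.354 m/s, v_y = 85.80 sin 73.51° = 82.271 m/s.
Vertical: 0 = 45.20 + 82.271 t − ½(9.8) t² ⇒ 4.900 t² − 82.271 t − 45.20 = 0.
t = [82.271 + √(6768.5 + 885.92)] / 9.800 = 17.323 s.
Horizontal: R = v_x · t = 24.354 × 17.323 = 421.9 m.

421.9 m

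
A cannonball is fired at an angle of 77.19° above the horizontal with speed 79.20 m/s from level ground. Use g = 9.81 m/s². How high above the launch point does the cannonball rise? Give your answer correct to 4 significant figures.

Vertical component of launch velocity: v_y = 79.20 sin 77.19° = 77.229 m/s.
At the highest point the vertical velocity is zero, so v_y² = 2 g h_max.
h_max = (77.229)² / (2 × 9.81) = 5964.3 / 19.62 = 304.0 m.

304.0 m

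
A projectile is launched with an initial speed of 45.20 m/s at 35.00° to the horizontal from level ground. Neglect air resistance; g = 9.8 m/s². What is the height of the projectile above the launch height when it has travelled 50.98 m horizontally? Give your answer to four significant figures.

v_x = 45.20 cos 35.00° = 37.026 m/s, v_y0 = 45.20 sin 35.00° = 25.926 m/s.
Time to reach x = 50.98 m: t = x / v_x = 50.98 / 37.026 = 1.3769 s.
y = v_y0 t − ½ g t² = 25.926×1.3769 − 4.900×1.3769² = 26.41 m.

26.41 m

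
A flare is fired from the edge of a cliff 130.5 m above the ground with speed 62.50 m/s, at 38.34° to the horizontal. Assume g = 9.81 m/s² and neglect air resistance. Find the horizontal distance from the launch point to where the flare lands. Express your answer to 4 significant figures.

Components: v_x = 62.50 cos 38.34° = 49.021 m/s, v_y = 62.50 sin 38.34° = 38.770 m/s.
Vertical: 0 = 130.5 + 38.770 t − ½(9.81) t² ⇒ 4.905 t² − 38.770 t − 130.5 = 0.
t = [38.770 + √(1503.1 + 2560.4)] / 9.810 = 10.450 s.
Horizontal: R = v_x · t = 49.021 × 10.450 = 512.3 m.

512.3 m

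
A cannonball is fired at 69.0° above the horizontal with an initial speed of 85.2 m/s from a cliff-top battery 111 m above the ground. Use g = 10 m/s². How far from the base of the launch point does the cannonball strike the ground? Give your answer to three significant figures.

Components: v_x = 85.2 cos 69.0° = 30.53 m/s, v_y = 85.2 sin 69.0° = 79.54 m/s.
Vertical: 0 = 111 + 79.54 t − ½(10) t² ⇒ 5.000 t² − 79.54 t − 111 = 0.
t = [79.54 + √(6327 + 2220)] / 10.00 = 17.20 s.
Horizontal: R = v_x · t = 30.53 × 17.20 = 525 m.

525 m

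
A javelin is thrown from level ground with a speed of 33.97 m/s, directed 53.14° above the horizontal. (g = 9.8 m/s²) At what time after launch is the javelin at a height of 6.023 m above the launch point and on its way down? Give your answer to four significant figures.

5.316 s

v_y0 = 33.97 sin 53.14° = 27.180 m/s.
Set y = v_y0 t − ½ g t² = 6.023: 4.900 t² − 27.180 t + 6.023 = 0.
t = [27.180 ± √(738.75 − 118.05)] / 9.8 = (27.180 ± 24.914) / 9.8, giving t = 0.2312 s or t = 5.316 s.
On the way down corresponds to the larger root: t = 5.316 s.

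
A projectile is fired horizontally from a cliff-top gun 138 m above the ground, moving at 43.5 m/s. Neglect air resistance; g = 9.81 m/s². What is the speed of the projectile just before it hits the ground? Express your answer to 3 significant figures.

Fall time: t = √(2 × 138 / 9.81) = 5.304 s.
At impact: v_x = 43.5 m/s (unchanged), v_y = g t = 9.81 × 5.304 = 52.03 m/s.
Speed = √(v_x² + v_y²) = √(1892 + 2707) = 67.8 m/s.

67.8 m/s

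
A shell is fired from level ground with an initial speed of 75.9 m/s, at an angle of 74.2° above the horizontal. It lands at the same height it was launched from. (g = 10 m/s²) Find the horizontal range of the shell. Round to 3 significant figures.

302 m

Components: v_x = 75.9 cos 74.2° = 20.67 m/s, v_y = 75.9 sin 74.2° = 73.03 m/s.
Time of flight (same landing height): t = 2 v_y / g = 2 × 73.03 / 10 = 14.61 s.
Range: R = v_x · t = 20.67 × 14.61 = 302 m.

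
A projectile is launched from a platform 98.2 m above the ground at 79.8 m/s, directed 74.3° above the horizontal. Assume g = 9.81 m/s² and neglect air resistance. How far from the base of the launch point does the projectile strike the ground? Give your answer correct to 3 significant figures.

Components: v_x = 79.8 cos 74.3° = 21.59 m/s, v_y = 79.8 sin 74.3° = 76.82 m/s.
Vertical: 0 = 98.2 + 76.82 t − ½(9.81) t² ⇒ 4.905 t² − 76.82 t − 98.2 = 0.
t = [76.82 + √(5901 + 1927)] / 9.810 = 16.85 s.
Horizontal: R = v_x · t = 21.59 × 16.85 = 364 m.

364 m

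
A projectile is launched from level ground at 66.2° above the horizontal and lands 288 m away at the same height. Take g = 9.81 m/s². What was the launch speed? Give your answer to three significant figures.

On level ground, R = v₀² sin(2θ) / g, so v₀ = √(R g / sin 2θ).
sin(2 × 66.2°) = 0.7385.
v₀ = √(288 × 9.81 / 0.7385) = √3826 = 61.9 m/s.

61.9 m/s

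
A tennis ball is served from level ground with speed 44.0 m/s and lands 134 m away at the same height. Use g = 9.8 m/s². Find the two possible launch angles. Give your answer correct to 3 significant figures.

21.4° and 68.6°

Level-ground range: R = v₀² sin(2θ)/g ⇒ sin 2θ = R g / v₀² = 134×9.8/44.0² = 0.6783.
2θ = arcsin(0.6783) = 42.71° or 180° − 42.71° = 137.29°.
So θ = 21.4° or θ = 68.6°.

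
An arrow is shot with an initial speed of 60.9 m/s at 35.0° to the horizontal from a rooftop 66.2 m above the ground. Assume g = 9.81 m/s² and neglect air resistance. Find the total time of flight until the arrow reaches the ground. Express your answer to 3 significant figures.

Vertical component: v_y = 60.9 sin 35.0° = 34.93 m/s.
Taking up as positive with launch at y = 66.2 m, landing at y = 0: 0 = 66.2 + 34.93 t − ½(9.81) t².
Solving 4.905 t² − 34.93 t − 66.2 = 0 gives t = [34.93 + √(34.93² + 4·4.905·66.2)] / 9.810 = 8.68 s.

8.68 s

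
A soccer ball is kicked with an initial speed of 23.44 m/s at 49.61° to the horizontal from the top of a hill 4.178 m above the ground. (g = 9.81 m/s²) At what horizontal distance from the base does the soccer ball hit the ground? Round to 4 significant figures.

58.64 m

Components: v_x = 23.44 cos 49.61° = 15.189 m/s, v_y = 23.44 sin 49.61° = 17.853 m/s.
Vertical: 0 = 4.178 + 17.853 t − ½(9.81) t² ⇒ 4.905 t² − 17.853 t − 4.178 = 0.
t = [17.853 + √(318.73 + 81.972)] / 9.810 = 3.8604 s.
Horizontal: R = v_x · t = 15.189 × 3.8604 = 58.64 m.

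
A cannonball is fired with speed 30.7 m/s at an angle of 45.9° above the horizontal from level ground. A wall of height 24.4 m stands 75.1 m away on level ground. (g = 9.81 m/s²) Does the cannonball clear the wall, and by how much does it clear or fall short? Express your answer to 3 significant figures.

v_x = 30.7 cos 45.9° = 21.36 m/s; v_y0 = 30.7 sin 45.9° = 22.05 m/s.
Time to reach the wall: t = 75.1 / 21.36 = 3.516 s.
Height at that point: y = 22.05×3.516 − 4.905×3.516² = 16.89 m.
That is 24.4 − 16.89 = 7.51 m below the top of the wall, so the cannonball does not clear it.

No — it falls 7.51 m short of clearing the wall.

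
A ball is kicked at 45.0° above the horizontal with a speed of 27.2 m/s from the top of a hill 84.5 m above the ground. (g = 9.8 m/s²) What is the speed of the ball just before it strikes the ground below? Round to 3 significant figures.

48.9 m/s

v_x = 27.2 cos 45.0° = 19.23 m/s is unchanged throughout.
For the vertical component, v_y² = v_y0² + 2 g h = (19.23)² + 2×9.8×84.5 = 2026, so |v_y| = 45.01 m/s.
Impact speed = √(v_x² + v_y²) = √(369.8 + 2026) = 48.9 m/s.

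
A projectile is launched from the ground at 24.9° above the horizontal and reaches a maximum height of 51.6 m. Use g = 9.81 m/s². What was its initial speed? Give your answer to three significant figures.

75.6 m/s

At maximum height v_y = 0, so (v₀ sin θ)² = 2 g H.
v₀ sin 24.9° = √(2 × 9.81 × 51.6) = 31.82 m/s.
v₀ = 31.82 / sin 24.9° = 31.82 / 0.4210 = 75.6 m/s.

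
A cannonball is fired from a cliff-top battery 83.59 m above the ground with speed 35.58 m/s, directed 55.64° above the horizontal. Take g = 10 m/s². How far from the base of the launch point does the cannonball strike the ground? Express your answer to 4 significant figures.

160.1 m

Components: v_x = 35.58 cos 55.64° = 20.081 m/s, v_y = 35.58 sin 55.64° = 29.372 m/s.
Vertical: 0 = 83.59 + 29.372 t − ½(10) t² ⇒ 5.000 t² − 29.372 t − 83.59 = 0.
t = [29.372 + √(862.71 + 1671.8)] / 10.00 = 7.9716 s.
Horizontal: R = v_x · t = 20.081 × 7.9716 = 160.1 m.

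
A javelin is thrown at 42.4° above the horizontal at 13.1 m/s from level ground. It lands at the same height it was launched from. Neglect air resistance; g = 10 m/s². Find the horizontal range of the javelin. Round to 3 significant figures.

17.1 m

Components: v_x = 13.1 cos 42.4° = 9.674 m/s, v_y = 13.1 sin 42.4° = 8.833 m/s.
Time of flight (same landing height): t = 2 v_y / g = 2 × 8.833 / 10 = 1.767 s.
Range: R = v_x · t = 9.674 × 1.767 = 17.1 m.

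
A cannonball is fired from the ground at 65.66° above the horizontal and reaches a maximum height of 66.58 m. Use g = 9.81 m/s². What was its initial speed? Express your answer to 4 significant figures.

39.67 m/s

At maximum height v_y = 0, so (v₀ sin θ)² = 2 g H.
v₀ sin 65.66° = √(2 × 9.81 × 66.58) = 36.143 m/s.
v₀ = 36.143 / sin 65.66° = 36.143 / 0.9111 = 39.67 m/s.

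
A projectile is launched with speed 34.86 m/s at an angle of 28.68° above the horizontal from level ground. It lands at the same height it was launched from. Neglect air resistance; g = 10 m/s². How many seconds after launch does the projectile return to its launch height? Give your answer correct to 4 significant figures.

3.346 s

Vertical component: v_y = 34.86 sin 28.68° = 16.730 m/s.
For a projectile landing at launch height, time of flight is t = 2 v_y / g = 2 × 16.730 / 10 = 3.346 s.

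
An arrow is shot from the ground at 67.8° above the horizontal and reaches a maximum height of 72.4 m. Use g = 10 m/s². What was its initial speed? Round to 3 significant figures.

At maximum height v_y = 0, so (v₀ sin θ)² = 2 g H.
v₀ sin 67.8° = √(2 × 10 × 72.4) = 38.05 m/s.
v₀ = 38.05 / sin 67.8° = 38.05 / 0.9259 = 41.1 m/s.

41.1 m/s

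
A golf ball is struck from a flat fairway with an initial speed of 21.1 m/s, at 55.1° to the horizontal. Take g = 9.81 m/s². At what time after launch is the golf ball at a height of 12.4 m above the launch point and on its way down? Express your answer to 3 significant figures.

v_y0 = 21.1 sin 55.1° = 17.31 m/s.
Set y = v_y0 t − ½ g t² = 12.4: 4.905 t² − 17.31 t + 12.4 = 0.
t = [17.31 ± √(299.6 − 243.3)] / 9.81 = (17.31 ± 7.503) / 9.81, giving t = 1.000 s or t = 2.53 s.
On the way down corresponds to the larger root: t = 2.53 s.

2.53 s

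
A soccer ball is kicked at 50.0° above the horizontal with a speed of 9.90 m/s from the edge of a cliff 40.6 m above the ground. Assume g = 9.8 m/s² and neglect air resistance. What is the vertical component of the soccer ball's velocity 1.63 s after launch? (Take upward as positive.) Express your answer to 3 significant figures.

Initial vertical component: v_y0 = 9.90 sin 50.0° = 7.584 m/s.
v_y(t) = v_y0 − g t = 7.584 − 9.8 × 1.63 = -8.39 m/s.

-8.39 m/s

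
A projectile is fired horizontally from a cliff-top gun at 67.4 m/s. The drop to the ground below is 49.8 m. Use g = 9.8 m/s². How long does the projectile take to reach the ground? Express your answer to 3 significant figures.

The horizontal speed doesn't affect the fall. With v_y0 = 0, h = ½ g t².
t = √(2 × 49.8 / 9.8) = √10.16 = 3.19 s.

3.19 s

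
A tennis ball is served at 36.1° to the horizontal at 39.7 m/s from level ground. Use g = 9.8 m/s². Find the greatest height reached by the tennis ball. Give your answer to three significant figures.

Vertical component of launch velocity: v_y = 39.7 sin 36.1° = 23.39 m/s.
At the highest point the vertical velocity is zero, so v_y² = 2 g h_max.
h_max = (23.39)² / (2 × 9.8) = 547.1 / 19.60 = 27.9 m.

27.9 m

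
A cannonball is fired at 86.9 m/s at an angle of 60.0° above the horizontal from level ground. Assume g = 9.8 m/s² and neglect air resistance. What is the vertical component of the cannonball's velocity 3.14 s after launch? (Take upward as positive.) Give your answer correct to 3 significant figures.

44.5 m/s

Initial vertical component: v_y0 = 86.9 sin 60.0° = 75.26 m/s.
v_y(t) = v_y0 − g t = 75.26 − 9.8 × 3.14 = 44.5 m/s.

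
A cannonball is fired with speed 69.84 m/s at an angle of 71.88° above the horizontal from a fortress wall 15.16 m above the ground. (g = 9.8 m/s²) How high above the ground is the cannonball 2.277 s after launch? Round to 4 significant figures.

v_y0 = 69.84 sin 71.88° = 66.376 m/s.
y(t) = 15.16 + v_y0 t − ½ g t² = 15.16 + 66.376×2.277 − ½×9.8×2.277² = 140.9 m.

140.9 m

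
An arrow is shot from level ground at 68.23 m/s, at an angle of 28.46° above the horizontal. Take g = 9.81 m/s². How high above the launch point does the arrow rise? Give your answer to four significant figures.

53.88 m

Vertical component of launch velocity: v_y = 68.23 sin 28.46° = 32.515 m/s.
At the highest point the vertical velocity is zero, so v_y² = 2 g h_max.
h_max = (32.515)² / (2 × 9.81) = 1057.2 / 19.62 = 53.88 m.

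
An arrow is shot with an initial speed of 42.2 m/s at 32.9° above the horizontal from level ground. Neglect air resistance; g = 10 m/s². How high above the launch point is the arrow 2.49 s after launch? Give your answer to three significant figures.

v_y0 = 42.2 sin 32.9° = 22.92 m/s.
y(t) = v_y0 t − ½ g t² = 22.92×2.49 − 5.000×2.49² = 26.1 m.

26.1 m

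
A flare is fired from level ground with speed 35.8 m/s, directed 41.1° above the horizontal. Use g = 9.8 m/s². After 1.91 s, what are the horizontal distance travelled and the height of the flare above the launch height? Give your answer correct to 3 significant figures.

v_x = 35.8 cos 41.1° = 26.98 m/s; v_y0 = 35.8 sin 41.1° = 23.53 m/s.
x = v_x t = 26.98 × 1.91 = 51.5 m.
y = v_y0 t − ½ g t² = 23.53×1.91 − 4.900×1.91² = 27.1 m.

x = 51.5 m, y = 27.1 m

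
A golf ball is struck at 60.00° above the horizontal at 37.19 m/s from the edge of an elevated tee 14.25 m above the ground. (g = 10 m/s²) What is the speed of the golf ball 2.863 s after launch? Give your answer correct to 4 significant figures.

v_x = 37.19 cos 60.00° = 18.595 m/s (constant).
v_y(t) = 37.19 sin 60.00° − g t = 32.207 − 10 × 2.863 = 3.5770 m/s.
Speed = √(v_x² + v_y²) = √(345.77 + 12.795) = 18.94 m/s.

18.94 m/s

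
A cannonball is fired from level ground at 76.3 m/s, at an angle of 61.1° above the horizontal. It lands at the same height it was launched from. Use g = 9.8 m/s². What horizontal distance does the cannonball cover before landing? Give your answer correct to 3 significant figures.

Components: v_x = 76.3 cos 61.1° = 36.87 m/s, v_y = 76.3 sin 61.1° = 66.80 m/s.
Time of flight (same landing height): t = 2 v_y / g = 2 × 66.80 / 9.8 = 13.63 s.
Range: R = v_x · t = 36.87 × 13.63 = 503 m.

503 m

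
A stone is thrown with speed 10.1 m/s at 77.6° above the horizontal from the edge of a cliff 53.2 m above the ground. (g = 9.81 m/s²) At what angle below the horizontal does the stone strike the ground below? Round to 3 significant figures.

86.3°

v_x = 10.1 cos 77.6° = 2.169 m/s.
At impact |v_y| = √(v_y0² + 2 g h) = √(9.864² + 2×9.81×53.2) = 33.78 m/s.
Angle below horizontal = arctan(|v_y| / v_x) = arctan(33.78 / 2.169) = 86.3°.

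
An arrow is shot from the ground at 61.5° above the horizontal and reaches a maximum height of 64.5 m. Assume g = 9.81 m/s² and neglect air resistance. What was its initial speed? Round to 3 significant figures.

At maximum height v_y = 0, so (v₀ sin θ)² = 2 g H.
v₀ sin 61.5° = √(2 × 9.81 × 64.5) = 35.57 m/s.
v₀ = 35.57 / sin 61.5° = 35.57 / 0.8788 = 40.5 m/s.

40.5 m/s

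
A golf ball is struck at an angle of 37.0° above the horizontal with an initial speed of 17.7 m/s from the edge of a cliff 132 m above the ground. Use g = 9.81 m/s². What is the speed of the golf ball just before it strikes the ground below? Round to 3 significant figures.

v_x = 17.7 cos 37.0° = 14.14 m/s is unchanged throughout.
For the vertical component, v_y² = v_y0² + 2 g h = (10.65)² + 2×9.81×132 = 2703, so |v_y| = 51.99 m/s.
Impact speed = √(v_x² + v_y²) = √(199.9 + 2703) = 53.9 m/s.

53.9 m/s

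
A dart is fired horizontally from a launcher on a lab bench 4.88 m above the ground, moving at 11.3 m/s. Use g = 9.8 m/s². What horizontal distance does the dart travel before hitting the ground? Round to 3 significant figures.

Initial vertical velocity is zero, so the fall time comes from h = ½ g t²: t = √(2 × 4.88 / 9.8) = 0.9980 s.
Horizontal motion is uniform at 11.3 m/s, so x = 11.3 × 0.9980 = 11.3 m.

11.3 m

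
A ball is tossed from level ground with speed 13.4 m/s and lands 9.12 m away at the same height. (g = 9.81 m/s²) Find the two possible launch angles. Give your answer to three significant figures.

14.9° and 75.1°

Level-ground range: R = v₀² sin(2θ)/g ⇒ sin 2θ = R g / v₀² = 9.12×9.81/13.4² = 0.4983.
2θ = arcsin(0.4983) = 29.89° or 180° − 29.89° = 150.11°.
So θ = 14.9° or θ = 75.1°.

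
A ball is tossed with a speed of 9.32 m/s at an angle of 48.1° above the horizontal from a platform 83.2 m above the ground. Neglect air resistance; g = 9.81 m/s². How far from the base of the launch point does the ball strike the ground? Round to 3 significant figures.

30.4 m

Components: v_x = 9.32 cos 48.1° = 6.224 m/s, v_y = 9.32 sin 48.1° = 6.937 m/s.
Vertical: 0 = 83.2 + 6.937 t − ½(9.81) t² ⇒ 4.905 t² − 6.937 t − 83.2 = 0.
t = [6.937 + √(48.12 + 1632)] / 9.810 = 4.885 s.
Horizontal: R = v_x · t = 6.224 × 4.885 = 30.4 m.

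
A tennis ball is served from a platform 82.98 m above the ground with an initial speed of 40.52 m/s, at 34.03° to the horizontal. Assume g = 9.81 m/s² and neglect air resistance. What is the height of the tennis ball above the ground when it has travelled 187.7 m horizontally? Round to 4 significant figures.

56.48 m

v_x = 40.52 cos 34.03° = 33.581 m/s, v_y0 = 40.52 sin 34.03° = 22.676 m/s.
Time to reach x = 187.7 m: t = x / v_x = 187.7 / 33.581 = 5.5895 s.
y = 82.98 + v_y0 t − ½ g t² = 82.98 + 22.676×5.5895 − 4.905×5.5895² = 56.48 m.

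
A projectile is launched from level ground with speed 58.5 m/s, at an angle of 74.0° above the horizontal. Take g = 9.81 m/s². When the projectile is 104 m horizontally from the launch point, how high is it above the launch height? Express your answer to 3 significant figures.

v_x = 58.5 cos 74.0° = 16.12 m/s, v_y0 = 58.5 sin 74.0° = 56.23 m/s.
Time to reach x = 104 m: t = x / v_x = 104 / 16.12 = 6.452 s.
y = v_y0 t − ½ g t² = 56.23×6.452 − 4.905×6.452² = 159 m.

159 m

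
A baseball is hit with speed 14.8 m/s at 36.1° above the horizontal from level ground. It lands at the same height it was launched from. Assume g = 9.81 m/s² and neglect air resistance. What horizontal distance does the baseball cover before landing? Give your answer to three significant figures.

21.3 m

For level ground, R = v₀² sin(2θ) / g.
sin(2 × 36.1°) = sin 72.20° = 0.9521.
R = (14.8)² × 0.9521 / 9.81 = 21.3 m.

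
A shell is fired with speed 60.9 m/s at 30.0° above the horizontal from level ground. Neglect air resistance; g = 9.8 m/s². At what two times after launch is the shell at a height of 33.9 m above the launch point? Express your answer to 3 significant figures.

v_y0 = 60.9 sin 30.0° = 30.45 m/s.
Set y = v_y0 t − ½ g t² = 33.9: 4.900 t² − 30.45 t + 33.9 = 0.
t = [30.45 ± √(927.2 − 664.4)] / 9.8 = (30.45 ± 16.21) / 9.8, giving t = 1.45 s or t = 4.76 s.
So the shell is at 33.9 m at t = 1.45 s (rising) and t = 4.76 s (falling).

1.45 s and 4.76 s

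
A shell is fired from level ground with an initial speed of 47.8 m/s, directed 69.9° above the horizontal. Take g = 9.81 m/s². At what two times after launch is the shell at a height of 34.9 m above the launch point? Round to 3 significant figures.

v_y0 = 47.8 sin 69.9° = 44.89 m/s.
Set y = v_y0 t − ½ g t² = 34.9: 4.905 t² − 44.89 t + 34.9 = 0.
t = [44.89 ± √(2015 − 684.7)] / 9.81 = (44.89 ± 36.47) / 9.81, giving t = 0.858 s or t = 8.29 s.
So the shell is at 34.9 m at t = 0.858 s (rising) and t = 8.29 s (falling).

0.858 s and 8.29 s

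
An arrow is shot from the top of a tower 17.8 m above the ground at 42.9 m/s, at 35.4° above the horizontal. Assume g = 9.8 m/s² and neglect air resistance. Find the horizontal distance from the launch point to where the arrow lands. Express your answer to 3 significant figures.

Components: v_x = 42.9 cos 35.4° = 34.97 m/s, v_y = 42.9 sin 35.4° = 24.85 m/s.
Vertical: 0 = 17.8 + 24.85 t − ½(9.8) t² ⇒ 4.900 t² − 24.85 t − 17.8 = 0.
t = [24.85 + √(617.5 + 348.9)] / 9.800 = 5.708 s.
Horizontal: R = v_x · t = 34.97 × 5.708 = 200 m.

200 m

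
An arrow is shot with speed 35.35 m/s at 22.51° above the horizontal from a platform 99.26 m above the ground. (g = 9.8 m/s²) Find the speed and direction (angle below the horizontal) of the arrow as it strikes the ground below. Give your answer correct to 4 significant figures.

v_x = 35.35 cos 22.51° = 32.657 m/s (constant).
|v_y| at impact = √((13.534)² + 2×9.8×99.26) = 46.137 m/s.
Speed = √(32.657² + 46.137²) = 56.53 m/s; angle = arctan(46.137/32.657) = 54.71° below horizontal.

56.53 m/s at 54.71° below the horizontal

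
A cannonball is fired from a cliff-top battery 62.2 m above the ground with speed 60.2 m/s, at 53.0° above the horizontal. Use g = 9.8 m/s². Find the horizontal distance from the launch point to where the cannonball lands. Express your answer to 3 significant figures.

Components: v_x = 60.2 cos 53.0° = 36.23 m/s, v_y = 60.2 sin 53.0° = 48.08 m/s.
Vertical: 0 = 62.2 + 48.08 t − ½(9.8) t² ⇒ 4.900 t² − 48.08 t − 62.2 = 0.
t = [48.08 + √(2312 + 1219)] / 9.800 = 10.97 s.
Horizontal: R = v_x · t = 36.23 × 10.97 = 397 m.

397 m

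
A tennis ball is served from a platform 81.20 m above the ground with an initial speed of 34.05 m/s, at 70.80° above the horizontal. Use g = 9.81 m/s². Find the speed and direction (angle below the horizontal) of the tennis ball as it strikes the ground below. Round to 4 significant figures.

v_x = 34.05 cos 70.80° = 11.198 m/s (constant).
|v_y| at impact = √((32.156)² + 2×9.81×81.20) = 51.256 m/s.
Speed = √(11.198² + 51.256²) = 52.46 m/s; angle = arctan(51.256/11.198) = 77.68° below horizontal.

52.46 m/s at 77.68° below the horizontal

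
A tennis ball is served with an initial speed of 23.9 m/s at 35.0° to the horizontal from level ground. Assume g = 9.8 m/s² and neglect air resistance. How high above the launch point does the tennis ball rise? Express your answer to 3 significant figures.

9.59 m

Vertical component of launch velocity: v_y = 23.9 sin 35.0° = 13.71 m/s.
At the highest point the vertical velocity is zero, so v_y² = 2 g h_max.
h_max = (13.71)² / (2 × 9.8) = 188.0 / 19.60 = 9.59 m.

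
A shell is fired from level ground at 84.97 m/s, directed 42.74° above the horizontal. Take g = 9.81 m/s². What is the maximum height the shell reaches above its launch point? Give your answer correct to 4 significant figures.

169.5 m

Vertical component of launch velocity: v_y = 84.97 sin 42.74° = 57.667 m/s.
At the highest point the vertical velocity is zero, so v_y² = 2 g h_max.
h_max = (57.667)² / (2 × 9.81) = 3325.5 / 19.62 = 169.5 m.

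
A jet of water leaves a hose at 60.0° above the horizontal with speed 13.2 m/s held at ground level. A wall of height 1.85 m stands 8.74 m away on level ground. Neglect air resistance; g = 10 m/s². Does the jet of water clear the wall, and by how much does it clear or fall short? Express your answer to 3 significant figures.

Yes — it clears the wall by 4.52 m.

v_x = 13.2 cos 60.0° = 6.600 m/s; v_y0 = 13.2 sin 60.0° = 11.43 m/s.
Time to reach the wall: t = 8.74 / 6.600 = 1.324 s.
Height at that point: y = 11.43×1.324 − 5.000×1.324² = 6.368 m.
That is 6.368 − 1.85 = 4.52 m above the top of the wall, so the jet of water clears it.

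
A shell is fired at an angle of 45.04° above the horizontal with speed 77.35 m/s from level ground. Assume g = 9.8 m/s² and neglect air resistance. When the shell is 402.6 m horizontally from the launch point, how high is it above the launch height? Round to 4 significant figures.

v_x = 77.35 cos 45.04° = 54.657 m/s, v_y0 = 77.35 sin 45.04° = 54.733 m/s.
Time to reach x = 402.6 m: t = x / v_x = 402.6 / 54.657 = 7.3659 s.
y = v_y0 t − ½ g t² = 54.733×7.3659 − 4.900×7.3659² = 137.3 m.

137.3 m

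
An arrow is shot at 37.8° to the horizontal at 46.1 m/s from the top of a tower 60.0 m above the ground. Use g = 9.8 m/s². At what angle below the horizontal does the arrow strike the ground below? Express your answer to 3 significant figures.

50.7°

v_x = 46.1 cos 37.8° = 36.43 m/s.
At impact |v_y| = √(v_y0² + 2 g h) = √(28.26² + 2×9.8×60.0) = 44.44 m/s.
Angle below horizontal = arctan(|v_y| / v_x) = arctan(44.44 / 36.43) = 50.7°.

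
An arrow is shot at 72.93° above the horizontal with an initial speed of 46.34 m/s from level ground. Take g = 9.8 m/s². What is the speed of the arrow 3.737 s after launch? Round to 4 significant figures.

v_x = 46.34 cos 72.93° = 13.603 m/s (constant).
v_y(t) = 46.34 sin 72.93° − g t = 44.299 − 9.8 × 3.737 = 7.6764 m/s.
Speed = √(v_x² + v_y²) = √(185.04 + 58.927) = 15.62 m/s.

15.62 m/s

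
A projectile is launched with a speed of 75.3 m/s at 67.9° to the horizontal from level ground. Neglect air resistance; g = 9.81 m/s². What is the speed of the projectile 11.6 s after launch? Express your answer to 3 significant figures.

52.4 m/s

v_x = 75.3 cos 67.9° = 28.33 m/s (constant).
v_y(t) = 75.3 sin 67.9° − g t = 69.77 − 9.81 × 11.6 = -44.03 m/s.
Speed = √(v_x² + v_y²) = √(802.6 + 1939) = 52.4 m/s.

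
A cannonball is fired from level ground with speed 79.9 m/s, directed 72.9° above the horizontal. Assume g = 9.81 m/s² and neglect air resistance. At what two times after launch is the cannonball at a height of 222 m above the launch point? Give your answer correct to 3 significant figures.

v_y0 = 79.9 sin 72.9° = 76.37 m/s.
Set y = v_y0 t − ½ g t² = 222: 4.905 t² − 76.37 t + 222 = 0.
t = [76.37 ± √(5832 − 4356)] / 9.81 = (76.37 ± 38.42) / 9.81, giving t = 3.87 s or t = 11.7 s.
So the cannonball is at 222 m at t = 3.87 s (rising) and t = 11.7 s (falling).

3.87 s and 11.7 s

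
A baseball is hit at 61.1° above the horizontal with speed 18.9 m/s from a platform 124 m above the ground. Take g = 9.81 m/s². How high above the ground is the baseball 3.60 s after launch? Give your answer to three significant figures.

v_y0 = 18.9 sin 61.1° = 16.55 m/s.
y(t) = 124 + v_y0 t − ½ g t² = 124 + 16.55×3.60 − ½×9.81×3.60² = 120 m.

120 m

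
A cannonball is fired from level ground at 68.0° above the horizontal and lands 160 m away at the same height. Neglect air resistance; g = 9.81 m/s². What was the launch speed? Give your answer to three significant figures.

On level ground, R = v₀² sin(2θ) / g, so v₀ = √(R g / sin 2θ).
sin(2 × 68.0°) = 0.6947.
v₀ = √(160 × 9.81 / 0.6947) = √2259 = 47.5 m/s.

47.5 m/s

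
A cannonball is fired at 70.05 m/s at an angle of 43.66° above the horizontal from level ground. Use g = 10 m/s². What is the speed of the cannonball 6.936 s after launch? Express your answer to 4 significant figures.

v_x = 70.05 cos 43.66° = 50.678 m/s (constant).
v_y(t) = 70.05 sin 43.66° − g t = 48.361 − 10 × 6.936 = -20.999 m/s.
Speed = √(v_x² + v_y²) = √(2568.3 + 440.96) = 54.86 m/s.

54.86 m/s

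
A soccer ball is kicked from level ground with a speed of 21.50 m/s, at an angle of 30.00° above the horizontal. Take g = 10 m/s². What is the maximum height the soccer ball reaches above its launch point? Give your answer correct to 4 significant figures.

Vertical component of launch velocity: v_y = 21.50 sin 30.00° = 10.750 m/s.
At the highest point the vertical velocity is zero, so v_y² = 2 g h_max.
h_max = (10.750)² / (2 × 10) = 115.56 / 20.00 = 5.778 m.

5.778 m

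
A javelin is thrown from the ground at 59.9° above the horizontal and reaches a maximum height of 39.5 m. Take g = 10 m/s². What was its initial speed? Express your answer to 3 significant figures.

At maximum height v_y = 0, so (v₀ sin θ)² = 2 g H.
v₀ sin 59.9° = √(2 × 10 × 39.5) = 28.11 m/s.
v₀ = 28.11 / sin 59.9° = 28.11 / 0.8652 = 32.5 m/s.

32.5 m/s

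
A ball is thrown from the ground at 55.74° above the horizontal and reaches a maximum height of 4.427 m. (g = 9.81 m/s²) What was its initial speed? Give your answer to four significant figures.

At maximum height v_y = 0, so (v₀ sin θ)² = 2 g H.
v₀ sin 55.74° = √(2 × 9.81 × 4.427) = 9.3197 m/s.
v₀ = 9.3197 / sin 55.74° = 9.3197 / 0.8265 = 11.28 m/s.

11.28 m/s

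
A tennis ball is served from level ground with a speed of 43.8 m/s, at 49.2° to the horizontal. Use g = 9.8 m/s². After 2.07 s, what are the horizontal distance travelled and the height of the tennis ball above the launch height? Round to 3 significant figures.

v_x = 43.8 cos 49.2° = 28.62 m/s; v_y0 = 43.8 sin 49.2° = 33.16 m/s.
x = v_x t = 28.62 × 2.07 = 59.2 m.
y = v_y0 t − ½ g t² = 33.16×2.07 − 4.900×2.07² = 47.6 m.

x = 59.2 m, y = 47.6 m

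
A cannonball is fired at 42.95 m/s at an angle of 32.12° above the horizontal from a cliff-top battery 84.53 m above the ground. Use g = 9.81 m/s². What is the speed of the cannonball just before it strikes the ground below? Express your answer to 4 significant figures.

59.19 m/s

v_x = 42.95 cos 32.12° = 36.376 m/s is unchanged throughout.
For the vertical component, v_y² = v_y0² + 2 g h = (22.836)² + 2×9.81×84.53 = 2180.0, so |v_y| = 46.690 m/s.
Impact speed = √(v_x² + v_y²) = √(1323.2 + 2180.0) = 59.19 m/s.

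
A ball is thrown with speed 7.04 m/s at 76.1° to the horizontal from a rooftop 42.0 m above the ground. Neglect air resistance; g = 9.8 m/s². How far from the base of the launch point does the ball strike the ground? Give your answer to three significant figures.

6.27 m

Components: v_x = 7.04 cos 76.1° = 1.691 m/s, v_y = 7.04 sin 76.1° = 6.834 m/s.
Vertical: 0 = 42.0 + 6.834 t − ½(9.8) t² ⇒ 4.900 t² − 6.834 t − 42.0 = 0.
t = [6.834 + √(46.70 + 823.2)] / 9.800 = 3.707 s.
Horizontal: R = v_x · t = 1.691 × 3.707 = 6.27 m.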